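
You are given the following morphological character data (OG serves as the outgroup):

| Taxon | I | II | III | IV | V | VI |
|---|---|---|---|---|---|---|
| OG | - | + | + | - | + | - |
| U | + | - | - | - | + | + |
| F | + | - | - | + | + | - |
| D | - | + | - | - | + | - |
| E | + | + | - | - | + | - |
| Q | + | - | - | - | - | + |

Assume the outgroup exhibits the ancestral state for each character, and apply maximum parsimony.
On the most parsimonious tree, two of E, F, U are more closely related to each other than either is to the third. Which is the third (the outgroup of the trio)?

Character polarity is set by the outgroup: the derived state is whichever differs from the outgroup's state, so for II, III, V the derived state is '-', and for the remaining characters it is '+'.
Only E, F, Q, and U show the derived state '+' for I, supporting them as a clade.
II: derived state '-' in F, Q, and U only — synapomorphy for {F, Q, U}.
All ingroup taxa share the derived state '-' for III; it defines the ingroup but does not resolve relationships within it.
IV (derived state '+') is unique to F (autapomorphy; uninformative for grouping).
V: derived state '-' in Q only — an autapomorphy, so it tells us nothing about relationships among taxa.
VI: derived state '+' in Q and U only — synapomorphy for {Q, U}.
Most parsimonious ingroup topology: ((((U,Q),F),E),D).
U and F share a more recent common ancestor with each other than either does with E, so E is the least closely related of the three.

E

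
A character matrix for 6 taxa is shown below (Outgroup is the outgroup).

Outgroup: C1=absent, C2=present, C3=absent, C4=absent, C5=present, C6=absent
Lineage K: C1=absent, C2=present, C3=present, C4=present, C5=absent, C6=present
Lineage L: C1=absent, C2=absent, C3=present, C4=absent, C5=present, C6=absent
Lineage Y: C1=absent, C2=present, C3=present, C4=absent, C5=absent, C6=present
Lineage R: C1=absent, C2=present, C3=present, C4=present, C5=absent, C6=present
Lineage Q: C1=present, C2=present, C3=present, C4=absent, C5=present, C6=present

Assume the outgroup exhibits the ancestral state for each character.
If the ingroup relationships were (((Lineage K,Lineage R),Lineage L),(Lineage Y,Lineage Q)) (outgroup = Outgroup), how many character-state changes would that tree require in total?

Map each character onto (((Lineage K,Lineage R),Lineage L),(Lineage Y,Lineage Q)) (rooted by Outgroup) and count the minimum state changes it requires (Fitch parsimony):
C1: 1; C2: 1; C3: 1; C4: 1; C5: 2; C6: 2.
Total tree length = 8.

8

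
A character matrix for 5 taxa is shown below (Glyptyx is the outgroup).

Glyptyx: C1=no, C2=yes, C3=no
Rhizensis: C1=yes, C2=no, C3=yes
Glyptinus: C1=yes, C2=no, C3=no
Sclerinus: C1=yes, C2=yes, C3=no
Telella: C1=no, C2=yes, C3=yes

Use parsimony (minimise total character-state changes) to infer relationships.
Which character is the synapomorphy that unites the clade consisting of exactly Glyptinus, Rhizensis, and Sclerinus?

C1

Character polarity is set by the outgroup: the derived state is whichever differs from the outgroup's state, so for C2 the derived state is 'no', and for the remaining characters it is 'yes'.
C1: derived state 'yes' in Glyptinus, Rhizensis, and Sclerinus only — synapomorphy for {Glyptinus, Rhizensis, Sclerinus}.
C2 (derived state 'no') is shared by Glyptinus and Rhizensis — a synapomorphy uniting that clade.
C3 groups Rhizensis and Telella, which is incompatible with the clades supported by the remaining characters; treating it as convergent (homoplasy) costs fewer steps than any alternative tree.
Most parsimonious ingroup topology: (((Rhizensis,Glyptinus),Sclerinus),Telella).
The clade {Glyptinus, Rhizensis, Sclerinus} is supported by C1: its derived state 'yes' occurs in exactly those taxa and in no other taxon (including the outgroup).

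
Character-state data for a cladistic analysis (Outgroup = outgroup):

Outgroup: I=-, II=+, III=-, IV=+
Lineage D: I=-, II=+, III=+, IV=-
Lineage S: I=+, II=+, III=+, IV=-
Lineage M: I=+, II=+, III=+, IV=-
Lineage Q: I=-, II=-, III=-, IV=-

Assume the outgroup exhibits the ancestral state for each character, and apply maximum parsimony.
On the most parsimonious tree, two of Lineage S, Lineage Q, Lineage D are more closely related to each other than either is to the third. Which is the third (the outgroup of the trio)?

Lineage Q

Character polarity is set by the outgroup: the derived state is whichever differs from the outgroup's state, so for II, IV the derived state is '-', and for the remaining characters it is '+'.
I: derived state '+' in Lineage M and Lineage S only — synapomorphy for {Lineage M, Lineage S}.
II (derived state '-') is unique to Lineage Q (autapomorphy; uninformative for grouping).
III: derived state '+' in Lineage D, Lineage M, and Lineage S only — synapomorphy for {Lineage D, Lineage M, Lineage S}.
All ingroup taxa share the derived state '-' for IV; it defines the ingroup but does not resolve relationships within it.
Most parsimonious ingroup topology: ((Lineage D,(Lineage S,Lineage M)),Lineage Q).
Lineage D and Lineage S share a more recent common ancestor with each other than either does with Lineage Q, so Lineage Q is the least closely related of the three.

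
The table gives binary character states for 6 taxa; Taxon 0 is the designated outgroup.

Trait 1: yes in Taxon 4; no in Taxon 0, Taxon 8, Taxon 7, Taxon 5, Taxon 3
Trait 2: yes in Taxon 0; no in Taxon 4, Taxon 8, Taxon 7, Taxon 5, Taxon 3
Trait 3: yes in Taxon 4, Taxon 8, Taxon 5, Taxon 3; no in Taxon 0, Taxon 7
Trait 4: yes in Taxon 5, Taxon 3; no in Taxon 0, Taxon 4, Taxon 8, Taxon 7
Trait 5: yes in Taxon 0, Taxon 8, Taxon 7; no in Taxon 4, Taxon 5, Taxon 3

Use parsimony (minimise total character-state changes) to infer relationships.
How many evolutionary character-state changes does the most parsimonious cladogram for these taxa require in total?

5

Character polarity is set by the outgroup: the derived state is whichever differs from the outgroup's state, so for Trait 2, Trait 5 the derived state is 'no', and for the remaining characters it is 'yes'.
Trait 1: derived state 'yes' in Taxon 4 only — an autapomorphy, so it tells us nothing about relationships among taxa.
Trait 2 (derived state 'no') is shared by all ingroup taxa — unites the whole ingroup.
Only Taxon 3, Taxon 4, Taxon 5, and Taxon 8 show the derived state 'yes' for Trait 3, supporting them as a clade.
Trait 4 (derived state 'yes') is shared by Taxon 3 and Taxon 5 — a synapomorphy uniting that clade.
Only Taxon 3, Taxon 4, and Taxon 5 show the derived state 'no' for Trait 5, supporting them as a clade.
Most parsimonious ingroup topology: (((Taxon 4,(Taxon 5,Taxon 3)),Taxon 8),Taxon 7).
Changes per character on this tree: Trait 1: 1; Trait 2: 1; Trait 3: 1; Trait 4: 1; Trait 5: 1.
Total = 5.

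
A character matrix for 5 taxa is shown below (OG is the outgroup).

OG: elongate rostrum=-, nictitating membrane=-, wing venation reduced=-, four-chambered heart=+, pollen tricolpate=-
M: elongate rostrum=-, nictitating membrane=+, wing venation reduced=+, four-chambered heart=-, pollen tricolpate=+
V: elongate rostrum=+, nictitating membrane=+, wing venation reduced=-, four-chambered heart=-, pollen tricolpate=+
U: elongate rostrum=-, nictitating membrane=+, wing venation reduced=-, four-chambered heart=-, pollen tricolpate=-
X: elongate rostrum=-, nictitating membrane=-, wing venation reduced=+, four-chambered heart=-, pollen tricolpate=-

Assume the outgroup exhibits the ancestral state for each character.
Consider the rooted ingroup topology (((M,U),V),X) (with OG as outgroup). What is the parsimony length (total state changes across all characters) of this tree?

7

Map each character onto (((M,U),V),X) (rooted by OG) and count the minimum state changes it requires (Fitch parsimony):
elongate rostrum: 1; nictitating membrane: 1; wing venation reduced: 2; four-chambered heart: 1; pollen tricolpate: 2.
Total tree length = 7.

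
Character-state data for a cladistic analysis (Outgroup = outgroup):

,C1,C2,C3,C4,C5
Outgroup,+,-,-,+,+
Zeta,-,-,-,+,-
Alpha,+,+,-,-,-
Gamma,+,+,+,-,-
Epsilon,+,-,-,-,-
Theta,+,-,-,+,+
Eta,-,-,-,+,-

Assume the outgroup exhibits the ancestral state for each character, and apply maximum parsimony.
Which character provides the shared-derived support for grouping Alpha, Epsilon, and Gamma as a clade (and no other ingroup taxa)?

Character polarity is set by the outgroup: the derived state is whichever differs from the outgroup's state, so for C1, C4, C5 the derived state is '-', and for the remaining characters it is '+'.
C1: derived state '-' in Eta and Zeta only — synapomorphy for {Eta, Zeta}.
C2 (derived state '+') is shared by Alpha and Gamma — a synapomorphy uniting that clade.
C3 (derived state '+') is unique to Gamma (autapomorphy; uninformative for grouping).
Only Alpha, Epsilon, and Gamma show the derived state '-' for C4, supporting them as a clade.
C5 (derived state '-') is shared by Alpha, Epsilon, Eta, Gamma, and Zeta — a synapomorphy uniting that clade.
Most parsimonious ingroup topology: (((Eta,Zeta),((Alpha,Gamma),Epsilon)),Theta).
The clade {Alpha, Epsilon, Gamma} is supported by C4: its derived state '-' occurs in exactly those taxa and in no other taxon (including the outgroup).

C4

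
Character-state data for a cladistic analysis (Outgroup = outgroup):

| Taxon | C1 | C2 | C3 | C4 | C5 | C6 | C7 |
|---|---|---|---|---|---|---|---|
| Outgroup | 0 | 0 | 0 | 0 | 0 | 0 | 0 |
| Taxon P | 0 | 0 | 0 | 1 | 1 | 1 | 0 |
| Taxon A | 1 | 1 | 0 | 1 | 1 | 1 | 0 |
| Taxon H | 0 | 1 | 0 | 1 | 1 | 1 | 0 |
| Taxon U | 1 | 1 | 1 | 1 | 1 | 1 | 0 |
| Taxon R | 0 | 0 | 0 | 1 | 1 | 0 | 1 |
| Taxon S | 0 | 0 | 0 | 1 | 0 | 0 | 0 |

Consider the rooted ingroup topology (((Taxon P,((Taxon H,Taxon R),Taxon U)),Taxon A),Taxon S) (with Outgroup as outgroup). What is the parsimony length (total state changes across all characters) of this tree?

Map each character onto (((Taxon P,((Taxon H,Taxon R),Taxon U)),Taxon A),Taxon S) (rooted by Outgroup) and count the minimum state changes it requires (Fitch parsimony):
C1: 2; C2: 3; C3: 1; C4: 1; C5: 1; C6: 2; C7: 1.
Total tree length = 11.

11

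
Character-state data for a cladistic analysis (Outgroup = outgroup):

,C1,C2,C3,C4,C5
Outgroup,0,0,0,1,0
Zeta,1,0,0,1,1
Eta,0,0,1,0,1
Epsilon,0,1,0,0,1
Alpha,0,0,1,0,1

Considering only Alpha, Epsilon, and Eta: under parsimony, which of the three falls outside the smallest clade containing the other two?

Character polarity is set by the outgroup: the derived state is whichever differs from the outgroup's state, so for C4 the derived state is '0', and for the remaining characters it is '1'.
C1 (derived state '1') is unique to Zeta (autapomorphy; uninformative for grouping).
C2: derived state '1' in Epsilon only — an autapomorphy, so it tells us nothing about relationships among taxa.
C3 (derived state '1') is shared by Alpha and Eta — a synapomorphy uniting that clade.
C4 (derived state '0') is shared by Alpha, Epsilon, and Eta — a synapomorphy uniting that clade.
All ingroup taxa share the derived state '1' for C5; it defines the ingroup but does not resolve relationships within it.
Most parsimonious ingroup topology: (Zeta,((Eta,Alpha),Epsilon)).
Eta and Alpha share a more recent common ancestor with each other than either does with Epsilon, so Epsilon is the least closely related of the three.

Epsilon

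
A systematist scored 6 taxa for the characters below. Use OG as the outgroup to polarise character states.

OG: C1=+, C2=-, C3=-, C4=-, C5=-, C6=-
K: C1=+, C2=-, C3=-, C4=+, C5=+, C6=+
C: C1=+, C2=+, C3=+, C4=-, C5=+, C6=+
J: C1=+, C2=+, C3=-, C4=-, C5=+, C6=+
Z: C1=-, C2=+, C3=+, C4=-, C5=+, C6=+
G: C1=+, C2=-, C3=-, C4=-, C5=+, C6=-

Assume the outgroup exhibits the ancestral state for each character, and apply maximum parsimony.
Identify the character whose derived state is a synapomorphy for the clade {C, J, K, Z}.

C6

Character polarity is set by the outgroup: the derived state is whichever differs from the outgroup's state, so for C1 the derived state is '-', and for the remaining characters it is '+'.
C1 (derived state '-') is unique to Z (autapomorphy; uninformative for grouping).
C2 (derived state '+') is shared by C, J, and Z — a synapomorphy uniting that clade.
Only C and Z show the derived state '+' for C3, supporting them as a clade.
C4 (derived state '+') is unique to K (autapomorphy; uninformative for grouping).
C5 (derived state '+') is shared by all ingroup taxa — unites the whole ingroup.
C6 (derived state '+') is shared by C, J, K, and Z — a synapomorphy uniting that clade.
Most parsimonious ingroup topology: ((K,((C,Z),J)),G).
The clade {C, J, K, Z} is supported by C6: its derived state '+' occurs in exactly those taxa and in no other taxon (including the outgroup).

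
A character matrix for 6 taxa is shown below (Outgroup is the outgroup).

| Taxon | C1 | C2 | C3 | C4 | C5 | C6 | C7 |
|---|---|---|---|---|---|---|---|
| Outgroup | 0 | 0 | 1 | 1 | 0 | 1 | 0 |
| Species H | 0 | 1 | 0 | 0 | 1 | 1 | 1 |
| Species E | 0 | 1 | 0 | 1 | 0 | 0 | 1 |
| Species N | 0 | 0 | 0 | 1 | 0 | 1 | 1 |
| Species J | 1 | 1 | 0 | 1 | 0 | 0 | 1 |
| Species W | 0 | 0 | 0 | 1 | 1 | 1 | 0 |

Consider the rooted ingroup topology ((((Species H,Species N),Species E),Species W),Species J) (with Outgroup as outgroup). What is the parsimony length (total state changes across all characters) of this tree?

Map each character onto ((((Species H,Species N),Species E),Species W),Species J) (rooted by Outgroup) and count the minimum state changes it requires (Fitch parsimony):
C1: 1; C2: 3; C3: 1; C4: 1; C5: 2; C6: 2; C7: 2.
Total tree length = 12.

12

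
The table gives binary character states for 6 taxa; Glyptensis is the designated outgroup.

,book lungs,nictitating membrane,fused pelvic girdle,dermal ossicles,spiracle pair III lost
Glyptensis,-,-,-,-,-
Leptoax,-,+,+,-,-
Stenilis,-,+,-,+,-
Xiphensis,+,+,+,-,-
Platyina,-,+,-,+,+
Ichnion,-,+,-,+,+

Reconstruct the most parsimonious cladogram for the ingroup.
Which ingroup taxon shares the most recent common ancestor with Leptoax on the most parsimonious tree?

Xiphensis

The outgroup has state '-' for every character, so '+' is the derived state throughout.
book lungs: derived state '+' in Xiphensis only — an autapomorphy, so it tells us nothing about relationships among taxa.
All ingroup taxa share the derived state '+' for nictitating membrane; it defines the ingroup but does not resolve relationships within it.
fused pelvic girdle (derived state '+') is shared by Leptoax and Xiphensis — a synapomorphy uniting that clade.
dermal ossicles (derived state '+') is shared by Ichnion, Platyina, and Stenilis — a synapomorphy uniting that clade.
spiracle pair III lost: derived state '+' in Ichnion and Platyina only — synapomorphy for {Ichnion, Platyina}.
Most parsimonious ingroup topology: ((Leptoax,Xiphensis),(Stenilis,(Platyina,Ichnion))).
Leptoax and Xiphensis form a cherry on this tree, so they are sister taxa.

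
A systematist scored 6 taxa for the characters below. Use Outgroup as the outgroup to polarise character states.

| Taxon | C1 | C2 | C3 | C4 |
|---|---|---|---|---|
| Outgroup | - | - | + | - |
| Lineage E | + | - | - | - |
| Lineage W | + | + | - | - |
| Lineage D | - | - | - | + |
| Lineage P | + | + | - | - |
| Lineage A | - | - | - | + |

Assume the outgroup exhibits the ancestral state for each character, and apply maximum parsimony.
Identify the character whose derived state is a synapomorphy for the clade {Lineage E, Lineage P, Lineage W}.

Character polarity is set by the outgroup: the derived state is whichever differs from the outgroup's state, so for C3 the derived state is '-', and for the remaining characters it is '+'.
C1: derived state '+' in Lineage E, Lineage P, and Lineage W only — synapomorphy for {Lineage E, Lineage P, Lineage W}.
Only Lineage P and Lineage W show the derived state '+' for C2, supporting them as a clade.
All ingroup taxa share the derived state '-' for C3; it defines the ingroup but does not resolve relationships within it.
Only Lineage A and Lineage D show the derived state '+' for C4, supporting them as a clade.
Most parsimonious ingroup topology: ((Lineage A,Lineage D),(Lineage E,(Lineage W,Lineage P))).
The clade {Lineage E, Lineage P, Lineage W} is supported by C1: its derived state '+' occurs in exactly those taxa and in no other taxon (including the outgroup).

C1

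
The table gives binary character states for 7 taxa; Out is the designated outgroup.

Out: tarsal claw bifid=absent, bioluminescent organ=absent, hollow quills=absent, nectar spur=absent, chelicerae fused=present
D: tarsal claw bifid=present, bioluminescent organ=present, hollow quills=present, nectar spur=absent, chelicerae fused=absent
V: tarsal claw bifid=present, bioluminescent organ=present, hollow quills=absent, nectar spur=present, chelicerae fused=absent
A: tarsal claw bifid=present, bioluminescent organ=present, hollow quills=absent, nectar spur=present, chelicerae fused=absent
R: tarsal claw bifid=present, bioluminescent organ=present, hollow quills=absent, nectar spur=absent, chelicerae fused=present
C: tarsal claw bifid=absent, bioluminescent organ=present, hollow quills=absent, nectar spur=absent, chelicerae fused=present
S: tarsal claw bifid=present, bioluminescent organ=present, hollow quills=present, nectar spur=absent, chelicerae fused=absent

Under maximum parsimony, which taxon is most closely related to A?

V

Character polarity is set by the outgroup: the derived state is whichever differs from the outgroup's state, so for chelicerae fused the derived state is 'absent', and for the remaining characters it is 'present'.
tarsal claw bifid (derived state 'present') is shared by A, D, R, S, and V — a synapomorphy uniting that clade.
All ingroup taxa share the derived state 'present' for bioluminescent organ; it defines the ingroup but does not resolve relationships within it.
Only D and S show the derived state 'present' for hollow quills, supporting them as a clade.
nectar spur (derived state 'present') is shared by A and V — a synapomorphy uniting that clade.
chelicerae fused (derived state 'absent') is shared by A, D, S, and V — a synapomorphy uniting that clade.
Most parsimonious ingroup topology: ((((D,S),(V,A)),R),C).
A and V form a cherry on this tree, so they are sister taxa.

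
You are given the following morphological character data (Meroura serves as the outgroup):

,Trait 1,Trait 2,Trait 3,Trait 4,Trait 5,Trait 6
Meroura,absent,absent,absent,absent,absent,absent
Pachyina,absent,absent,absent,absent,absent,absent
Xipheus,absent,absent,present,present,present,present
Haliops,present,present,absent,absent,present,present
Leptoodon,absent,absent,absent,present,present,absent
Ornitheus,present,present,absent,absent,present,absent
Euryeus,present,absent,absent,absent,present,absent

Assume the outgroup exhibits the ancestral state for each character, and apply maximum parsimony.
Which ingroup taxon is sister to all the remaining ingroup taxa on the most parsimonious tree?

The outgroup has state 'absent' for every character, so 'present' is the derived state throughout.
Trait 1 (derived state 'present') is shared by Euryeus, Haliops, and Ornitheus — a synapomorphy uniting that clade.
Trait 2 (derived state 'present') is shared by Haliops and Ornitheus — a synapomorphy uniting that clade.
Trait 3 (derived state 'present') is unique to Xipheus (autapomorphy; uninformative for grouping).
Only Leptoodon and Xipheus show the derived state 'present' for Trait 4, supporting them as a clade.
Trait 5: derived state 'present' in Euryeus, Haliops, Leptoodon, Ornitheus, and Xipheus only — synapomorphy for {Euryeus, Haliops, Leptoodon, Ornitheus, Xipheus}.
Trait 6 (state 'present') occurs in Haliops and Xipheus but conflicts with the nesting implied by the other characters — most parsimoniously interpreted as homoplasy.
Most parsimonious ingroup topology: (Pachyina,((Xipheus,Leptoodon),((Haliops,Ornitheus),Euryeus))).
Pachyina is sister to the clade containing all other ingroup taxa, so it is the earliest-diverging (most basal) ingroup lineage.

Pachyina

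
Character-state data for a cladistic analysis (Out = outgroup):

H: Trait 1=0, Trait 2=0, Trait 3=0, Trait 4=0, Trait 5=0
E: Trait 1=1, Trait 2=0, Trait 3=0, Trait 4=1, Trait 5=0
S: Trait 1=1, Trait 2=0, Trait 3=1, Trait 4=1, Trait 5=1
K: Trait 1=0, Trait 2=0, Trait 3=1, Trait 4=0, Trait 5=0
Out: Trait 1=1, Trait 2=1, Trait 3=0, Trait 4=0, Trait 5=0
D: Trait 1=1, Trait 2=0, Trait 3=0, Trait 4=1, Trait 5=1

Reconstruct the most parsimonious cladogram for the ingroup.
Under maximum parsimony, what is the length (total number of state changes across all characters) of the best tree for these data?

Character polarity is set by the outgroup: the derived state is whichever differs from the outgroup's state, so for Trait 1, Trait 2 the derived state is '0', and for the remaining characters it is '1'.
Trait 1: derived state '0' in H and K only — synapomorphy for {H, K}.
All ingroup taxa share the derived state '0' for Trait 2; it defines the ingroup but does not resolve relationships within it.
Trait 3 (state '1') occurs in K and S but conflicts with the nesting implied by the other characters — most parsimoniously interpreted as homoplasy.
Trait 4 (derived state '1') is shared by D, E, and S — a synapomorphy uniting that clade.
Trait 5 (derived state '1') is shared by D and S — a synapomorphy uniting that clade.
Most parsimonious ingroup topology: (((S,D),E),(H,K)).
Changes per character on this tree: Trait 1: 1; Trait 2: 1; Trait 3: 2; Trait 4: 1; Trait 5: 1.
Total = 6.

6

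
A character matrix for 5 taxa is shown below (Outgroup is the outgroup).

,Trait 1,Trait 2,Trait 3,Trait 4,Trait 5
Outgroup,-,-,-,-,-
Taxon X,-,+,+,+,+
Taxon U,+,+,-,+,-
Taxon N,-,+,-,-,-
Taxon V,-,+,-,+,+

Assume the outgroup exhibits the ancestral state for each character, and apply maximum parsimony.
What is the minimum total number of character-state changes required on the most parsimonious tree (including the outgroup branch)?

5

The outgroup has state '-' for every character, so '+' is the derived state throughout.
Trait 1 (derived state '+') is unique to Taxon U (autapomorphy; uninformative for grouping).
All ingroup taxa share the derived state '+' for Trait 2; it defines the ingroup but does not resolve relationships within it.
Trait 3 (derived state '+') is unique to Taxon X (autapomorphy; uninformative for grouping).
Trait 4 (derived state '+') is shared by Taxon U, Taxon V, and Taxon X — a synapomorphy uniting that clade.
Only Taxon V and Taxon X show the derived state '+' for Trait 5, supporting them as a clade.
Most parsimonious ingroup topology: (((Taxon X,Taxon V),Taxon U),Taxon N).
Changes per character on this tree: Trait 1: 1; Trait 2: 1; Trait 3: 1; Trait 4: 1; Trait 5: 1.
Total = 5.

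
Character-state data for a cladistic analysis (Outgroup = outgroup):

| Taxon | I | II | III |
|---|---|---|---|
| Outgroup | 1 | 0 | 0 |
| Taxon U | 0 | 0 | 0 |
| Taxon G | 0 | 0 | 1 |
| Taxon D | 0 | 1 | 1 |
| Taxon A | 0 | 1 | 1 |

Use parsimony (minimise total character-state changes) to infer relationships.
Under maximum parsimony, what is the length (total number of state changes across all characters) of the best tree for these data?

3

Character polarity is set by the outgroup: the derived state is whichever differs from the outgroup's state, so for I the derived state is '0', and for the remaining characters it is '1'.
I (derived state '0') is shared by all ingroup taxa — unites the whole ingroup.
Only Taxon A and Taxon D show the derived state '1' for II, supporting them as a clade.
III: derived state '1' in Taxon A, Taxon D, and Taxon G only — synapomorphy for {Taxon A, Taxon D, Taxon G}.
Most parsimonious ingroup topology: (Taxon U,(Taxon G,(Taxon D,Taxon A))).
Changes per character on this tree: I: 1; II: 1; III: 1.
Total = 3.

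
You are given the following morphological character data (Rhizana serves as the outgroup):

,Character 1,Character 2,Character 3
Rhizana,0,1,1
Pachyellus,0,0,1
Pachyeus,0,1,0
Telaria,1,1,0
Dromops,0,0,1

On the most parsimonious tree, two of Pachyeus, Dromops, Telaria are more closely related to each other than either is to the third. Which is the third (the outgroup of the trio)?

Character polarity is set by the outgroup: the derived state is whichever differs from the outgroup's state, so for Character 2, Character 3 the derived state is '0', and for the remaining characters it is '1'.
Character 1 (derived state '1') is unique to Telaria (autapomorphy; uninformative for grouping).
Character 2 (derived state '0') is shared by Dromops and Pachyellus — a synapomorphy uniting that clade.
Character 3 (derived state '0') is shared by Pachyeus and Telaria — a synapomorphy uniting that clade.
Most parsimonious ingroup topology: ((Pachyellus,Dromops),(Pachyeus,Telaria)).
Telaria and Pachyeus share a more recent common ancestor with each other than either does with Dromops, so Dromops is the least closely related of the three.

Dromops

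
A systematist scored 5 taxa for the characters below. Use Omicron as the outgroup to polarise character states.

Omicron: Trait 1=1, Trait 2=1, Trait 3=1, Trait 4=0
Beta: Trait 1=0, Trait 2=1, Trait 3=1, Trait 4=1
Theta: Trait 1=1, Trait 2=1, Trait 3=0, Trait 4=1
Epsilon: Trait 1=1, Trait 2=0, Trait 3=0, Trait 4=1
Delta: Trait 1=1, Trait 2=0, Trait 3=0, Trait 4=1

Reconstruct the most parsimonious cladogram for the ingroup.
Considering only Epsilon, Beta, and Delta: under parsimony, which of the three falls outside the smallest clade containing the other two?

Beta

Character polarity is set by the outgroup: the derived state is whichever differs from the outgroup's state, so for Trait 1, Trait 2, Trait 3 the derived state is '0', and for the remaining characters it is '1'.
Trait 1 (derived state '0') is unique to Beta (autapomorphy; uninformative for grouping).
Trait 2 (derived state '0') is shared by Delta and Epsilon — a synapomorphy uniting that clade.
Trait 3 (derived state '0') is shared by Delta, Epsilon, and Theta — a synapomorphy uniting that clade.
Trait 4 (derived state '1') is shared by all ingroup taxa — unites the whole ingroup.
Most parsimonious ingroup topology: (Beta,(Theta,(Epsilon,Delta))).
Delta and Epsilon share a more recent common ancestor with each other than either does with Beta, so Beta is the least closely related of the three.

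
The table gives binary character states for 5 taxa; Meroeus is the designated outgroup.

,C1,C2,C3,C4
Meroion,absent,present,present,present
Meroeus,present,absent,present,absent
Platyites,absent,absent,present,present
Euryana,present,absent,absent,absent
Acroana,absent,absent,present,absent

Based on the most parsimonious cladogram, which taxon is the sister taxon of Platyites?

Meroion

Character polarity is set by the outgroup: the derived state is whichever differs from the outgroup's state, so for C1, C3 the derived state is 'absent', and for the remaining characters it is 'present'.
C1 (derived state 'absent') is shared by Acroana, Meroion, and Platyites — a synapomorphy uniting that clade.
C2: derived state 'present' in Meroion only — an autapomorphy, so it tells us nothing about relationships among taxa.
C3 (derived state 'absent') is unique to Euryana (autapomorphy; uninformative for grouping).
Only Meroion and Platyites show the derived state 'present' for C4, supporting them as a clade.
Most parsimonious ingroup topology: (((Platyites,Meroion),Acroana),Euryana).
Platyites and Meroion form a cherry on this tree, so they are sister taxa.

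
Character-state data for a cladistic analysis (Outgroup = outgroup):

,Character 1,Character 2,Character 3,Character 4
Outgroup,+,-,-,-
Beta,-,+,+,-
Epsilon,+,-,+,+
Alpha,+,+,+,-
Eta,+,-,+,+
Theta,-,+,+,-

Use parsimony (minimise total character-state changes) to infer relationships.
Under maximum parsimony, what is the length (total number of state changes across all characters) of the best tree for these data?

4

Character polarity is set by the outgroup: the derived state is whichever differs from the outgroup's state, so for Character 1 the derived state is '-', and for the remaining characters it is '+'.
Character 1 (derived state '-') is shared by Beta and Theta — a synapomorphy uniting that clade.
Character 2 (derived state '+') is shared by Alpha, Beta, and Theta — a synapomorphy uniting that clade.
Character 3 (derived state '+') is shared by all ingroup taxa — unites the whole ingroup.
Only Epsilon and Eta show the derived state '+' for Character 4, supporting them as a clade.
Most parsimonious ingroup topology: (((Beta,Theta),Alpha),(Epsilon,Eta)).
Changes per character on this tree: Character 1: 1; Character 2: 1; Character 3: 1; Character 4: 1.
Total = 4.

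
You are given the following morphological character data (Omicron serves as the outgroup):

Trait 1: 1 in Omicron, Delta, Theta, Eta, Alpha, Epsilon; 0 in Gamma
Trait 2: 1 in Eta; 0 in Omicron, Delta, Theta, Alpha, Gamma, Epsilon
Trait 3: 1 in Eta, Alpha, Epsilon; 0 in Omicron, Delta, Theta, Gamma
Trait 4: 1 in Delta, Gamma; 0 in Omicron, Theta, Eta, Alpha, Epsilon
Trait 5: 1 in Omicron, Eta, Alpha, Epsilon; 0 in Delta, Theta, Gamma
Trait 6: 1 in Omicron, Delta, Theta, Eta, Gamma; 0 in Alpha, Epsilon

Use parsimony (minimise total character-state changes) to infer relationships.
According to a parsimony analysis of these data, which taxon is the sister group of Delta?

Character polarity is set by the outgroup: the derived state is whichever differs from the outgroup's state, so for Trait 1, Trait 5, Trait 6 the derived state is '0', and for the remaining characters it is '1'.
Trait 1 (derived state '0') is unique to Gamma (autapomorphy; uninformative for grouping).
Trait 2: derived state '1' in Eta only — an autapomorphy, so it tells us nothing about relationships among taxa.
Only Alpha, Epsilon, and Eta show the derived state '1' for Trait 3, supporting them as a clade.
Trait 4 (derived state '1') is shared by Delta and Gamma — a synapomorphy uniting that clade.
Only Delta, Gamma, and Theta show the derived state '0' for Trait 5, supporting them as a clade.
Trait 6: derived state '0' in Alpha and Epsilon only — synapomorphy for {Alpha, Epsilon}.
Most parsimonious ingroup topology: (((Delta,Gamma),Theta),(Eta,(Alpha,Epsilon))).
Delta and Gamma form a cherry on this tree, so they are sister taxa.

Gamma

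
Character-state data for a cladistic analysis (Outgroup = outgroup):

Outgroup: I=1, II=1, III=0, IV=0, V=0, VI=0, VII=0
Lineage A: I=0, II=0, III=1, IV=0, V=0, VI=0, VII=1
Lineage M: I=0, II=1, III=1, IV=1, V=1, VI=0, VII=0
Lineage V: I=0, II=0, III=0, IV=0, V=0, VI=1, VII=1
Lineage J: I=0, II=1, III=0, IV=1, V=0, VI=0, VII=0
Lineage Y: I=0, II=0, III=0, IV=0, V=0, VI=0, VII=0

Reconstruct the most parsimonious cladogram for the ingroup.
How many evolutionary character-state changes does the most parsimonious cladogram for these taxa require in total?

8

Character polarity is set by the outgroup: the derived state is whichever differs from the outgroup's state, so for I, II the derived state is '0', and for the remaining characters it is '1'.
All ingroup taxa share the derived state '0' for I; it defines the ingroup but does not resolve relationships within it.
II (derived state '0') is shared by Lineage A, Lineage V, and Lineage Y — a synapomorphy uniting that clade.
III groups Lineage A and Lineage M, which is incompatible with the clades supported by the remaining characters; treating it as convergent (homoplasy) costs fewer steps than any alternative tree.
IV (derived state '1') is shared by Lineage J and Lineage M — a synapomorphy uniting that clade.
V: derived state '1' in Lineage M only — an autapomorphy, so it tells us nothing about relationships among taxa.
VI: derived state '1' in Lineage V only — an autapomorphy, so it tells us nothing about relationships among taxa.
Only Lineage A and Lineage V show the derived state '1' for VII, supporting them as a clade.
Most parsimonious ingroup topology: (((Lineage A,Lineage V),Lineage Y),(Lineage M,Lineage J)).
Changes per character on this tree: I: 1; II: 1; III: 2; IV: 1; V: 1; VI: 1; VII: 1.
Total = 8.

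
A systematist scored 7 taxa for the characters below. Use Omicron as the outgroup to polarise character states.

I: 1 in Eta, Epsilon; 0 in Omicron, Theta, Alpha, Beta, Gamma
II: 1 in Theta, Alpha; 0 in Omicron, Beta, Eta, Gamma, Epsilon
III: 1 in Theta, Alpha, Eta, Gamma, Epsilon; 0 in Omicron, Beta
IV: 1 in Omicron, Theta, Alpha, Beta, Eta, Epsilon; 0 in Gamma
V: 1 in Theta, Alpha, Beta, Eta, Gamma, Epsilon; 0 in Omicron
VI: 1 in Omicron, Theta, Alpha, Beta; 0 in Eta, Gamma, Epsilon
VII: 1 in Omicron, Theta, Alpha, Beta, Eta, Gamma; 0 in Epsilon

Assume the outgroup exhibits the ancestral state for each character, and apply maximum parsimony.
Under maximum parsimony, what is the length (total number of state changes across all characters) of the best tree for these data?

7

Character polarity is set by the outgroup: the derived state is whichever differs from the outgroup's state, so for IV, VI, VII the derived state is '0', and for the remaining characters it is '1'.
Only Epsilon and Eta show the derived state '1' for I, supporting them as a clade.
Only Alpha and Theta show the derived state '1' for II, supporting them as a clade.
Only Alpha, Epsilon, Eta, Gamma, and Theta show the derived state '1' for III, supporting them as a clade.
IV (derived state '0') is unique to Gamma (autapomorphy; uninformative for grouping).
All ingroup taxa share the derived state '1' for V; it defines the ingroup but does not resolve relationships within it.
VI: derived state '0' in Epsilon, Eta, and Gamma only — synapomorphy for {Epsilon, Eta, Gamma}.
VII (derived state '0') is unique to Epsilon (autapomorphy; uninformative for grouping).
Most parsimonious ingroup topology: (((Theta,Alpha),((Eta,Epsilon),Gamma)),Beta).
Changes per character on this tree: I: 1; II: 1; III: 1; IV: 1; V: 1; VI: 1; VII: 1.
Total = 7.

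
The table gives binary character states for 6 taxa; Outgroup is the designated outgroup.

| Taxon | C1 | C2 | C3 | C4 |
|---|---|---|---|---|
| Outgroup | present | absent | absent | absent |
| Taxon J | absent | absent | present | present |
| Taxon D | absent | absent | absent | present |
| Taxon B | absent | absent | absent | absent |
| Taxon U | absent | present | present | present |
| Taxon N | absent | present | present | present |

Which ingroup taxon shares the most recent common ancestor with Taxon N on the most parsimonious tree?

Character polarity is set by the outgroup: the derived state is whichever differs from the outgroup's state, so for C1 the derived state is 'absent', and for the remaining characters it is 'present'.
All ingroup taxa share the derived state 'absent' for C1; it defines the ingroup but does not resolve relationships within it.
C2: derived state 'present' in Taxon N and Taxon U only — synapomorphy for {Taxon N, Taxon U}.
C3 (derived state 'present') is shared by Taxon J, Taxon N, and Taxon U — a synapomorphy uniting that clade.
C4 (derived state 'present') is shared by Taxon D, Taxon J, Taxon N, and Taxon U — a synapomorphy uniting that clade.
Most parsimonious ingroup topology: (((Taxon J,(Taxon U,Taxon N)),Taxon D),Taxon B).
Taxon N and Taxon U form a cherry on this tree, so they are sister taxa.

Taxon U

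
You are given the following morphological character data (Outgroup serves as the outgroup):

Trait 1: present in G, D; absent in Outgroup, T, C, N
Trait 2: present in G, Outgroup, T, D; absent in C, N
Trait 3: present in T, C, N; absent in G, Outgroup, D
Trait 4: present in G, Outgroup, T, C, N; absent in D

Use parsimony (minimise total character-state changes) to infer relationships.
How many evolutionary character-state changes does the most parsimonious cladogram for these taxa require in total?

Character polarity is set by the outgroup: the derived state is whichever differs from the outgroup's state, so for Trait 2, Trait 4 the derived state is 'absent', and for the remaining characters it is 'present'.
Trait 1 (derived state 'present') is shared by D and G — a synapomorphy uniting that clade.
Only C and N show the derived state 'absent' for Trait 2, supporting them as a clade.
Only C, N, and T show the derived state 'present' for Trait 3, supporting them as a clade.
Trait 4: derived state 'absent' in D only — an autapomorphy, so it tells us nothing about relationships among taxa.
Most parsimonious ingroup topology: ((G,D),((C,N),T)).
Changes per character on this tree: Trait 1: 1; Trait 2: 1; Trait 3: 1; Trait 4: 1.
Total = 4.

4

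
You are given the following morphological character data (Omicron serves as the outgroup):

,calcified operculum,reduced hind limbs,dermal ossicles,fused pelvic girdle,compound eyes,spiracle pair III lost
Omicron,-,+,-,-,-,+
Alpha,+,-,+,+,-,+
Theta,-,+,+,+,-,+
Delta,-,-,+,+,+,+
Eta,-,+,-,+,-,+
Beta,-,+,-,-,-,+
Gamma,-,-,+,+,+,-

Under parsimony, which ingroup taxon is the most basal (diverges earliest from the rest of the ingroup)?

Beta

Character polarity is set by the outgroup: the derived state is whichever differs from the outgroup's state, so for reduced hind limbs, spiracle pair III lost the derived state is '-', and for the remaining characters it is '+'.
calcified operculum: derived state '+' in Alpha only — an autapomorphy, so it tells us nothing about relationships among taxa.
Only Alpha, Delta, and Gamma show the derived state '-' for reduced hind limbs, supporting them as a clade.
Only Alpha, Delta, Gamma, and Theta show the derived state '+' for dermal ossicles, supporting them as a clade.
Only Alpha, Delta, Eta, Gamma, and Theta show the derived state '+' for fused pelvic girdle, supporting them as a clade.
compound eyes (derived state '+') is shared by Delta and Gamma — a synapomorphy uniting that clade.
spiracle pair III lost: derived state '-' in Gamma only — an autapomorphy, so it tells us nothing about relationships among taxa.
Most parsimonious ingroup topology: ((((Alpha,(Delta,Gamma)),Theta),Eta),Beta).
Beta is sister to the clade containing all other ingroup taxa, so it is the earliest-diverging (most basal) ingroup lineage.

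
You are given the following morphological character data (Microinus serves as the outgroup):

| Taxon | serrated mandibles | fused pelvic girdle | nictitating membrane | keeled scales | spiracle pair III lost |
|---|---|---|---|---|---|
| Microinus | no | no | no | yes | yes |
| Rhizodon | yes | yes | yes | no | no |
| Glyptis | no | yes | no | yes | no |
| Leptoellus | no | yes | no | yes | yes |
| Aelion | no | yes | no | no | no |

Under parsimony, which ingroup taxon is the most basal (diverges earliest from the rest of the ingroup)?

Leptoellus

Character polarity is set by the outgroup: the derived state is whichever differs from the outgroup's state, so for keeled scales, spiracle pair III lost the derived state is 'no', and for the remaining characters it is 'yes'.
serrated mandibles (derived state 'yes') is unique to Rhizodon (autapomorphy; uninformative for grouping).
All ingroup taxa share the derived state 'yes' for fused pelvic girdle; it defines the ingroup but does not resolve relationships within it.
nictitating membrane (derived state 'yes') is unique to Rhizodon (autapomorphy; uninformative for grouping).
keeled scales: derived state 'no' in Aelion and Rhizodon only — synapomorphy for {Aelion, Rhizodon}.
spiracle pair III lost: derived state 'no' in Aelion, Glyptis, and Rhizodon only — synapomorphy for {Aelion, Glyptis, Rhizodon}.
Most parsimonious ingroup topology: (((Rhizodon,Aelion),Glyptis),Leptoellus).
Leptoellus is sister to the clade containing all other ingroup taxa, so it is the earliest-diverging (most basal) ingroup lineage.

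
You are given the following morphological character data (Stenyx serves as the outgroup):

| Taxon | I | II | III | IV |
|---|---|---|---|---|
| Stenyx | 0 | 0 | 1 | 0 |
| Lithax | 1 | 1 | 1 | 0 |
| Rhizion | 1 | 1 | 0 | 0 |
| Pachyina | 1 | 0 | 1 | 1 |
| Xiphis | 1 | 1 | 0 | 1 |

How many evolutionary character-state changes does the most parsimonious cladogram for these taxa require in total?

Character polarity is set by the outgroup: the derived state is whichever differs from the outgroup's state, so for III the derived state is '0', and for the remaining characters it is '1'.
I (derived state '1') is shared by all ingroup taxa — unites the whole ingroup.
Only Lithax, Rhizion, and Xiphis show the derived state '1' for II, supporting them as a clade.
Only Rhizion and Xiphis show the derived state '0' for III, supporting them as a clade.
IV groups Pachyina and Xiphis, which is incompatible with the clades supported by the remaining characters; treating it as convergent (homoplasy) costs fewer steps than any alternative tree.
Most parsimonious ingroup topology: ((Lithax,(Rhizion,Xiphis)),Pachyina).
Changes per character on this tree: I: 1; II: 1; III: 1; IV: 2.
Total = 5.

5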